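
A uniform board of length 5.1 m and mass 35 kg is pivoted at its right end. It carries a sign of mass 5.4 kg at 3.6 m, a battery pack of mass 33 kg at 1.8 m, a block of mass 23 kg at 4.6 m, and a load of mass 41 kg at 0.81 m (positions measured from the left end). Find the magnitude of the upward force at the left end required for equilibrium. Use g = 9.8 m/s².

F ≈ 756 N

Choose the right end as the axis so the unknown pivot reaction has zero arm there.
Beam weight: 35 × 9.8 = 343 N down at 2.55 m → arm 2.55 m, τ = 343 × 2.55 = 874.6 N·m counterclockwise.
Sign: 5.4 × 9.8 = 52.92 N down at 3.6 m → arm 1.5 m, τ = 52.92 × 1.5 = 79.38 N·m counterclockwise.
Battery pack: 33 × 9.8 = 323.4 N down at 1.8 m → arm 3.3 m, τ = 323.4 × 3.3 = 1067 N·m counterclockwise.
Block: 23 × 9.8 = 225.4 N down at 4.6 m → arm 0.5 m, τ = 225.4 × 0.5 = 112.7 N·m counterclockwise.
Load: 41 × 9.8 = 401.8 N down at 0.81 m → arm 4.29 m, τ = 401.8 × 4.29 = 1724 N·m counterclockwise.
Net moment of the loads = 3858 N·m counterclockwise.
The upward force F acts at the left end, arm 5.1 m, giving F × 5.1 clockwise.
Balancing moments: F × 5.1 = 3858, giving F = 3858 / 5.1 = 756 N.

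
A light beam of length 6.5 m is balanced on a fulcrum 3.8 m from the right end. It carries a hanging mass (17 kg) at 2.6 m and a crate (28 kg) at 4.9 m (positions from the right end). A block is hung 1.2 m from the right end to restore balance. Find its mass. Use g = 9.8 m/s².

Choose the fulcrum (at 3.8 m from the right end) as the axis so the support reaction has zero arm there.
Hanging mass: 17 × 9.8 = 166.6 N down at 2.6 m → arm 1.2 m, τ = 166.6 × 1.2 = 199.9 N·m clockwise.
Crate: 28 × 9.8 = 274.4 N down at 4.9 m → arm 1.1 m, τ = 274.4 × 1.1 = 301.8 N·m counterclockwise.
Net moment of known loads = 101.9 N·m counterclockwise.
An unknown mass m at 1.2 m has arm 2.6 m; its moment is m·g·2.6 clockwise.
Στ = 0 ⇒ m × 9.8 × 2.6 = 101.9 ⇒ m = 101.9 / (9.8 × 2.6) = 4 kg.

m ≈ 4 kg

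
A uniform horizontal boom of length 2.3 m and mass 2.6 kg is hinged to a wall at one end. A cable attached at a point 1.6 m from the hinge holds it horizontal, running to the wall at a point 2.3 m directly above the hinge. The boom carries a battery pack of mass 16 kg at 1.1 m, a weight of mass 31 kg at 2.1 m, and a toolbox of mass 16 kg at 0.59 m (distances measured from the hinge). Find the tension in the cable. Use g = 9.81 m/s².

Taking torques about the hinge:
Beam weight: 2.6 × 9.81 = 25.51 N down at 1.15 m → arm 1.15 m, τ = 25.51 × 1.15 = 29.34 N·m clockwise.
Battery pack: 16 × 9.81 = 157 N down at 1.1 m → arm 1.1 m, τ = 157 × 1.1 = 172.7 N·m clockwise.
Weight: 31 × 9.81 = 304.1 N down at 2.1 m → arm 2.1 m, τ = 304.1 × 2.1 = 638.6 N·m clockwise.
Toolbox: 16 × 9.81 = 157 N down at 0.59 m → arm 0.59 m, τ = 157 × 0.59 = 92.63 N·m clockwise.
Total clockwise load moment = 933.3 N·m.
The cable tension T acts at 1.6 m; only its component perpendicular to the boom, T sinθ, produces torque. sinθ = h/√(h²+d²) = 2.3/√(2.3²+1.6²) = 0.8209.
For rotational equilibrium, T × 1.6 × 0.8209 = 933.3, so T = 933.3 / 1.313 = 711 N.

T ≈ 711 N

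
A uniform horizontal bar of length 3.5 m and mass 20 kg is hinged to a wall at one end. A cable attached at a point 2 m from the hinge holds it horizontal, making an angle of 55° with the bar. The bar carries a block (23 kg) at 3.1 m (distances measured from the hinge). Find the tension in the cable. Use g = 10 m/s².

T ≈ 649 N

Taking torques about the hinge:
Beam weight: 20 × 10 = 200 N down at 1.75 m → arm 1.75 m, τ = 200 × 1.75 = 350 N·m clockwise.
Block: 23 × 10 = 230 N down at 3.1 m → arm 3.1 m, τ = 230 × 3.1 = 713 N·m clockwise.
Total clockwise load moment = 1063 N·m.
The cable tension T acts at 2 m; only its component perpendicular to the bar, T sinθ, produces torque. sin 55° = 0.8192.
Balancing moments: T × 2 × 0.8192 = 1063, giving T = 1063 / 1.638 = 649 N.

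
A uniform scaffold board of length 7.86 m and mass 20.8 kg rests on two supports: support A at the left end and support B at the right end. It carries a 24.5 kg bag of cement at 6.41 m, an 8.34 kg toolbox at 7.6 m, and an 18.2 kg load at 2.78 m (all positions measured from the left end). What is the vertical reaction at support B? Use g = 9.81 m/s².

Take moments about support A.
Beam weight: 20.8 × 9.81 = 204 N down at 3.93 m → arm 3.93 m, τ = 204 × 3.93 = 801.7 N·m clockwise.
Bag of cement: 24.5 × 9.81 = 240.3 N down at 6.41 m → arm 6.41 m, τ = 240.3 × 6.41 = 1540 N·m clockwise.
Toolbox: 8.34 × 9.81 = 81.82 N down at 7.6 m → arm 7.6 m, τ = 81.82 × 7.6 = 621.8 N·m clockwise.
Load: 18.2 × 9.81 = 178.5 N down at 2.78 m → arm 2.78 m, τ = 178.5 × 2.78 = 496.2 N·m clockwise.
Net load moment about support A = 3460 N·m clockwise.
Reaction R at support B is upward at 7.86 m, arm 7.86 m → moment R × 7.86 counterclockwise.
Setting net torque to zero: R × 7.86 = 3460 → R = 440 N.

R_B ≈ 440 N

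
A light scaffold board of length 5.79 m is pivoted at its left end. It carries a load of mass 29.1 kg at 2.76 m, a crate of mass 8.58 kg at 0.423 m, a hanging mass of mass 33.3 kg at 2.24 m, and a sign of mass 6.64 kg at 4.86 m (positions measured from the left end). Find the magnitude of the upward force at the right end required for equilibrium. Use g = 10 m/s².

F ≈ 330 N

Sum moments about the left end (the unknown pivot reaction has zero arm there).
Load: 29.1 × 10 = 291 N down at 2.76 m → arm 2.76 m, τ = 291 × 2.76 = 803.2 N·m clockwise.
Crate: 8.58 × 10 = 85.8 N down at 0.423 m → arm 0.423 m, τ = 85.8 × 0.423 = 36.29 N·m clockwise.
Hanging mass: 33.3 × 10 = 333 N down at 2.24 m → arm 2.24 m, τ = 333 × 2.24 = 745.9 N·m clockwise.
Sign: 6.64 × 10 = 66.4 N down at 4.86 m → arm 4.86 m, τ = 66.4 × 4.86 = 322.7 N·m clockwise.
Net moment of the loads = 1908 N·m clockwise.
The upward force F acts at the right end, arm 5.79 m, giving F × 5.79 counterclockwise.
For rotational equilibrium, F × 5.79 = 1908, so F = 1908 / 5.79 = 330 N.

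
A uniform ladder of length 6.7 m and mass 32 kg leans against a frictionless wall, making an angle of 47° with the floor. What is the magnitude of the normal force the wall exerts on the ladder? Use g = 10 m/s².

About the foot of the ladder:
Ladder weight 32×10 = 320 N acts at 3.35 m along the ladder; its horizontal arm is 3.35·cos47° = 2.285 m → τ = 731.2 N·m clockwise.
Wall normal N acts horizontally at the top; its moment arm is the height L sinθ = 6.7·sin47° = 4.9 m, counterclockwise.
For rotational equilibrium, N × 4.9 = 731.2, so N = 149 N.

N_wall ≈ 149 N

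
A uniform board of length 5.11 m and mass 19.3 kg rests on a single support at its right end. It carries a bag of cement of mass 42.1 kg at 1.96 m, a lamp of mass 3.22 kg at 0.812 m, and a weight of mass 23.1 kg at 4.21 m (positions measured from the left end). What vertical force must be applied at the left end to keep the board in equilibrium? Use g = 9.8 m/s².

Choose the right end as the axis so the unknown pivot reaction has zero arm there.
Beam weight: 19.3 × 9.8 = 189.1 N down at 2.555 m → arm 2.555 m, τ = 189.1 × 2.555 = 483.2 N·m counterclockwise.
Bag of cement: 42.1 × 9.8 = 412.6 N down at 1.96 m → arm 3.15 m, τ = 412.6 × 3.15 = 1300 N·m counterclockwise.
Lamp: 3.22 × 9.8 = 31.56 N down at 0.812 m → arm 4.298 m, τ = 31.56 × 4.298 = 135.6 N·m counterclockwise.
Weight: 23.1 × 9.8 = 226.4 N down at 4.21 m → arm 0.9 m, τ = 226.4 × 0.9 = 203.8 N·m counterclockwise.
Net moment of the loads = 2123 N·m counterclockwise.
The upward force F acts at the left end, arm 5.11 m, giving F × 5.11 clockwise.
Setting net torque to zero: F × 5.11 = 2123 → F = 2123 / 5.11 = 415 N.

F ≈ 415 N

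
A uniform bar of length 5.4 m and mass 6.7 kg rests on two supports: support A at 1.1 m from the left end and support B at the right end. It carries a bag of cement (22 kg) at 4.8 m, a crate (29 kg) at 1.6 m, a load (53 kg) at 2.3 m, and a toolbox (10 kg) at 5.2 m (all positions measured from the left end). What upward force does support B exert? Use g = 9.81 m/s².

R_B ≈ 482 N

About support A:
Beam weight: 6.7 × 9.81 = 65.73 N down at 2.7 m → arm 1.6 m, τ = 65.73 × 1.6 = 105.2 N·m clockwise.
Bag of cement: 22 × 9.81 = 215.8 N down at 4.8 m → arm 3.7 m, τ = 215.8 × 3.7 = 798.5 N·m clockwise.
Crate: 29 × 9.81 = 284.5 N down at 1.6 m → arm 0.5 m, τ = 284.5 × 0.5 = 142.2 N·m clockwise.
Load: 53 × 9.81 = 519.9 N down at 2.3 m → arm 1.2 m, τ = 519.9 × 1.2 = 623.9 N·m clockwise.
Toolbox: 10 × 9.81 = 98.1 N down at 5.2 m → arm 4.1 m, τ = 98.1 × 4.1 = 402.2 N·m clockwise.
Net load moment about support A = 2072 N·m clockwise.
Reaction R at support B is upward at 5.4 m, arm 4.3 m → moment R × 4.3 counterclockwise.
Στ = 0 ⇒ R × 4.3 = 2072 ⇒ R = 482 N.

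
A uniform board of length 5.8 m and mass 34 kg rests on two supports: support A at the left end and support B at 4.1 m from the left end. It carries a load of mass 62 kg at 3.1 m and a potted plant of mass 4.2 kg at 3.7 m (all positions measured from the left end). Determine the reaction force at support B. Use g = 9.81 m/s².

Sum moments about support A (its reaction then has zero moment arm).
Beam weight: 34 × 9.81 = 333.5 N down at 2.9 m → arm 2.9 m, τ = 333.5 × 2.9 = 967.1 N·m clockwise.
Load: 62 × 9.81 = 608.2 N down at 3.1 m → arm 3.1 m, τ = 608.2 × 3.1 = 1885 N·m clockwise.
Potted plant: 4.2 × 9.81 = 41.2 N down at 3.7 m → arm 3.7 m, τ = 41.2 × 3.7 = 152.4 N·m clockwise.
Net load moment about support A = 3004 N·m clockwise.
Reaction R at support B is upward at 4.1 m, arm 4.1 m → moment R × 4.1 counterclockwise.
For rotational equilibrium, R × 4.1 = 3004, so R = 733 N.

R_B ≈ 733 N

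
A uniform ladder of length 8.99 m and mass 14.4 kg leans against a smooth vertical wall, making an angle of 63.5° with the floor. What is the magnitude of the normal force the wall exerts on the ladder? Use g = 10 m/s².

N_wall ≈ 35.9 N

About the foot of the ladder:
Ladder weight 14.4×10 = 144 N acts at 4.495 m along the ladder; its horizontal arm is 4.495·cos63.5° = 2.006 m → τ = 288.9 N·m clockwise.
Wall normal N acts horizontally at the top; its moment arm is the height L sinθ = 8.99·sin63.5° = 8.045 m, counterclockwise.
For rotational equilibrium, N × 8.045 = 288.9, so N = 35.9 N.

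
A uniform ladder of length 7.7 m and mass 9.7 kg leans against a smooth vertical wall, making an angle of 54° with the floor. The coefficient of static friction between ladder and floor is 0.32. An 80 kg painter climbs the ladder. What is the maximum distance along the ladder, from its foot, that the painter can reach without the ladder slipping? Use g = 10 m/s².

d ≈ 3.34 m

Sum moments about the foot of the ladder (the floor normal and friction both act there and drop out).
Ladder weight 9.7×10 = 97 N acts at 3.85 m along the ladder; its horizontal arm is 3.85·cos54° = 2.263 m → τ = 219.5 N·m clockwise.
Painter weight 80×10 = 800 N at distance d → arm d·cos54° → τ = 800·d·0.5878 clockwise.
Wall normal N at the top has arm L sinθ = 6.229 m counterclockwise, so Στ = 0 gives N·6.229 = 219.5 + 470.2·d.
ΣFy = 0 ⇒ N_floor = 897 N, so the maximum friction is μ_s·N_floor = 0.32×897 = 287 N. ΣFx = 0 ⇒ N_wall = f, so at the slipping point N = 287 N.
Substituting: 287×6.229 = 219.5 + 470.2·d ⇒ d = (1788 − 219.5) / 470.2 = 3.34 m.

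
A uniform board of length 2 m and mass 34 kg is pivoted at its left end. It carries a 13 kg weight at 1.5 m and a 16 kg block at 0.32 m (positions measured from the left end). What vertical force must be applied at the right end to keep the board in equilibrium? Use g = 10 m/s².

F ≈ 293 N

Sum moments about the left end (the unknown pivot reaction has zero arm there).
Beam weight: 34 × 10 = 340 N down at 1 m → arm 1 m, τ = 340 × 1 = 340 N·m clockwise.
Weight: 13 × 10 = 130 N down at 1.5 m → arm 1.5 m, τ = 130 × 1.5 = 195 N·m clockwise.
Block: 16 × 10 = 160 N down at 0.32 m → arm 0.32 m, τ = 160 × 0.32 = 51.2 N·m clockwise.
Net moment of the loads = 586.2 N·m clockwise.
The upward force F acts at the right end, arm 2 m, giving F × 2 counterclockwise.
Balancing moments: F × 2 = 586.2, giving F = 586.2 / 2 = 293 N.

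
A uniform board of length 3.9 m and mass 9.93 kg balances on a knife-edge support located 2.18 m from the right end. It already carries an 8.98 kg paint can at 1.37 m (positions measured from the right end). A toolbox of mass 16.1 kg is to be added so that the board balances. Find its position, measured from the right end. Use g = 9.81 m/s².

Choose the knife-edge support (at 2.18 m from the right end) as the axis so the support reaction has zero arm there.
Beam weight: 9.93 × 9.81 = 97.41 N down at 1.95 m → arm 0.23 m, τ = 97.41 × 0.23 = 22.4 N·m clockwise.
Paint can: 8.98 × 9.81 = 88.09 N down at 1.37 m → arm 0.81 m, τ = 88.09 × 0.81 = 71.35 N·m clockwise.
Net moment of existing loads = 93.75 N·m clockwise.
The toolbox weighs 16.1 × 9.81 = 157.9 N and must supply an equal counterclockwise moment, so its lever arm about the knife-edge support is 93.75 / 157.9 = 0.594 m.
That puts it at 2.18 + 0.594 = 2.77 m from the right end.

x ≈ 2.77 m from the right end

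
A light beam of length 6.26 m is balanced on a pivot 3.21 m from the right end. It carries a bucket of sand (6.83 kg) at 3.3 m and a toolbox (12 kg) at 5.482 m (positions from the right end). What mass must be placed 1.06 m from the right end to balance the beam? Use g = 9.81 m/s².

Take moments about the pivot (at 3.21 m from the right end).
Bucket of sand: 6.83 × 9.81 = 67 N down at 3.3 m → arm 0.09 m, τ = 67 × 0.09 = 6.03 N·m counterclockwise.
Toolbox: 12 × 9.81 = 117.7 N down at 5.482 m → arm 2.272 m, τ = 117.7 × 2.272 = 267.4 N·m counterclockwise.
Net moment of known loads = 273.4 N·m counterclockwise.
An unknown mass m at 1.06 m has arm 2.15 m; its moment is m·g·2.15 clockwise.
For rotational equilibrium, m × 9.81 × 2.15 = 273.4, so m = 273.4 / (9.81 × 2.15) = 13 kg.

m ≈ 13 kg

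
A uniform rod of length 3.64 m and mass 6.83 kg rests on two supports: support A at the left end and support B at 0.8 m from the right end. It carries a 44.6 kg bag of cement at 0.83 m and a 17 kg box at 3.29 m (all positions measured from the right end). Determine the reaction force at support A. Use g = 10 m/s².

Take moments about support B.
Beam weight: 6.83 × 10 = 68.3 N down at 1.82 m → arm 1.02 m, τ = 68.3 × 1.02 = 69.67 N·m counterclockwise.
Bag of cement: 44.6 × 10 = 446 N down at 0.83 m → arm 0.03 m, τ = 446 × 0.03 = 13.38 N·m counterclockwise.
Box: 17 × 10 = 170 N down at 3.29 m → arm 2.49 m, τ = 170 × 2.49 = 423.3 N·m counterclockwise.
Net load moment about support B = 506.4 N·m counterclockwise.
Reaction R at support A is upward at 3.64 m, arm 2.84 m → moment R × 2.84 clockwise.
Στ = 0 ⇒ R × 2.84 = 506.4 ⇒ R = 178 N.

R_A ≈ 178 N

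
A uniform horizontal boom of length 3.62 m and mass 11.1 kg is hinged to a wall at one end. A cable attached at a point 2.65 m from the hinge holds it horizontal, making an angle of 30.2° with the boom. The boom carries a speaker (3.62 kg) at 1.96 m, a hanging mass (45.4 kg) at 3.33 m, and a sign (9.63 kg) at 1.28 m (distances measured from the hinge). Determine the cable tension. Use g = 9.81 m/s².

T ≈ 1400 N

Sum moments about the hinge (the unknown hinge reaction has zero arm there).
Beam weight: 11.1 × 9.81 = 108.9 N down at 1.81 m → arm 1.81 m, τ = 108.9 × 1.81 = 197.1 N·m clockwise.
Speaker: 3.62 × 9.81 = 35.51 N down at 1.96 m → arm 1.96 m, τ = 35.51 × 1.96 = 69.6 N·m clockwise.
Hanging mass: 45.4 × 9.81 = 445.4 N down at 3.33 m → arm 3.33 m, τ = 445.4 × 3.33 = 1483 N·m clockwise.
Sign: 9.63 × 9.81 = 94.47 N down at 1.28 m → arm 1.28 m, τ = 94.47 × 1.28 = 120.9 N·m clockwise.
Total clockwise load moment = 1871 N·m.
The cable tension T acts at 2.65 m; only its component perpendicular to the boom, T sinθ, produces torque. sin 30.2° = 0.503.
Balancing moments: T × 2.65 × 0.503 = 1871, giving T = 1871 / 1.333 = 1400 N.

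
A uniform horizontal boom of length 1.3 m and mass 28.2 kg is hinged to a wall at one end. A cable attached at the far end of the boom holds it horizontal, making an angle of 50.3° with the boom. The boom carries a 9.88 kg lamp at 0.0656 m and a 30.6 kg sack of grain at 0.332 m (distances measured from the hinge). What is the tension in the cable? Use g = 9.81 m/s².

T ≈ 286 N

Choose the hinge as the axis so the unknown hinge reaction has zero arm there.
Beam weight: 28.2 × 9.81 = 276.6 N down at 0.65 m → arm 0.65 m, τ = 276.6 × 0.65 = 179.8 N·m clockwise.
Lamp: 9.88 × 9.81 = 96.92 N down at 0.0656 m → arm 0.0656 m, τ = 96.92 × 0.0656 = 6.358 N·m clockwise.
Sack of grain: 30.6 × 9.81 = 300.2 N down at 0.332 m → arm 0.332 m, τ = 300.2 × 0.332 = 99.67 N·m clockwise.
Total clockwise load moment = 285.8 N·m.
The cable tension T acts at 1.3 m; only its component perpendicular to the boom, T sinθ, produces torque. sin 50.3° = 0.7694.
For rotational equilibrium, T × 1.3 × 0.7694 = 285.8, so T = 285.8 / 1 = 286 N.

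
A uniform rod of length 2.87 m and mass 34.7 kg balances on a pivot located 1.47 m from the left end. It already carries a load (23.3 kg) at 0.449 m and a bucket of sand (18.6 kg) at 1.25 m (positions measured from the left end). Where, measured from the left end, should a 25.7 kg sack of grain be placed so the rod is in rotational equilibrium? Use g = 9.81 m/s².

x ≈ 2.6 m from the left end

Sum moments about the pivot (at 1.47 m from the left end) (the support reaction has zero arm there).
Beam weight: 34.7 × 9.81 = 340.4 N down at 1.435 m → arm 0.035 m, τ = 340.4 × 0.035 = 11.91 N·m counterclockwise.
Load: 23.3 × 9.81 = 228.6 N down at 0.449 m → arm 1.021 m, τ = 228.6 × 1.021 = 233.4 N·m counterclockwise.
Bucket of sand: 18.6 × 9.81 = 182.5 N down at 1.25 m → arm 0.22 m, τ = 182.5 × 0.22 = 40.15 N·m counterclockwise.
Net moment of existing loads = 285.5 N·m counterclockwise.
The sack of grain weighs 25.7 × 9.81 = 252.1 N and must supply an equal clockwise moment, so its lever arm about the pivot is 285.5 / 252.1 = 1.13 m.
That puts it at 1.47 + 1.13 = 2.6 m from the left end.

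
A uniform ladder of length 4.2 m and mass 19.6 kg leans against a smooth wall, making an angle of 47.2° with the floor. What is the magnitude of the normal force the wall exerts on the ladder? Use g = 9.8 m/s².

Take moments about the foot of the ladder.
Ladder weight 19.6×9.8 = 192.1 N acts at 2.1 m along the ladder; its horizontal arm is 2.1·cos47.2° = 1.427 m → τ = 274.1 N·m clockwise.
Wall normal N acts horizontally at the top; its moment arm is the height L sinθ = 4.2·sin47.2° = 3.082 m, counterclockwise.
Balancing moments: N × 3.082 = 274.1, giving N = 88.9 N.

N_wall ≈ 88.9 N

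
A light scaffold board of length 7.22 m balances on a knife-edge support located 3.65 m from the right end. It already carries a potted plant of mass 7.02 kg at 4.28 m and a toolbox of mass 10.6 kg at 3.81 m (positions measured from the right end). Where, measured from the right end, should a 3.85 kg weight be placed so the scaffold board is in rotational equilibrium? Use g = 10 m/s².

Choose the knife-edge support (at 3.65 m from the right end) as the axis so the support reaction has zero arm there.
Potted plant: 7.02 × 10 = 70.2 N down at 4.28 m → arm 0.63 m, τ = 70.2 × 0.63 = 44.23 N·m counterclockwise.
Toolbox: 10.6 × 10 = 106 N down at 3.81 m → arm 0.16 m, τ = 106 × 0.16 = 16.96 N·m counterclockwise.
Net moment of existing loads = 61.19 N·m counterclockwise.
The weight weighs 3.85 × 10 = 38.5 N and must supply an equal clockwise moment, so its lever arm about the knife-edge support is 61.19 / 38.5 = 1.59 m.
That puts it at 3.65 − 1.59 = 2.06 m from the right end.

x ≈ 2.06 m from the right end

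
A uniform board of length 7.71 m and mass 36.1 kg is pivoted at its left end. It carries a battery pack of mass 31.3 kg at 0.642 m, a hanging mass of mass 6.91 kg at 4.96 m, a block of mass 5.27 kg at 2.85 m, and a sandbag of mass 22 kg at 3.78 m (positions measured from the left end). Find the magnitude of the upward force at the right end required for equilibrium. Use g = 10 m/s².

Choose the left end as the axis so the unknown pivot reaction has zero arm there.
Beam weight: 36.1 × 10 = 361 N down at 3.855 m → arm 3.855 m, τ = 361 × 3.855 = 1392 N·m clockwise.
Battery pack: 31.3 × 10 = 313 N down at 0.642 m → arm 0.642 m, τ = 313 × 0.642 = 200.9 N·m clockwise.
Hanging mass: 6.91 × 10 = 69.1 N down at 4.96 m → arm 4.96 m, τ = 69.1 × 4.96 = 342.7 N·m clockwise.
Block: 5.27 × 10 = 52.7 N down at 2.85 m → arm 2.85 m, τ = 52.7 × 2.85 = 150.2 N·m clockwise.
Sandbag: 22 × 10 = 220 N down at 3.78 m → arm 3.78 m, τ = 220 × 3.78 = 831.6 N·m clockwise.
Net moment of the loads = 2917 N·m clockwise.
The upward force F acts at the right end, arm 7.71 m, giving F × 7.71 counterclockwise.
Balancing moments: F × 7.71 = 2917, giving F = 2917 / 7.71 = 378 N.

F ≈ 378 N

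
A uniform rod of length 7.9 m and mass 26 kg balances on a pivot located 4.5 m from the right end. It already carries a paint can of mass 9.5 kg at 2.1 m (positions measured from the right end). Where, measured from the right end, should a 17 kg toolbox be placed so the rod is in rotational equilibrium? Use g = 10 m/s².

About the pivot (at 4.5 m from the right end):
Beam weight: 26 × 10 = 260 N down at 3.95 m → arm 0.55 m, τ = 260 × 0.55 = 143 N·m clockwise.
Paint can: 9.5 × 10 = 95 N down at 2.1 m → arm 2.4 m, τ = 95 × 2.4 = 228 N·m clockwise.
Net moment of existing loads = 371 N·m clockwise.
The toolbox weighs 17 × 10 = 170 N and must supply an equal counterclockwise moment, so its lever arm about the pivot is 371 / 170 = 2.18 m.
That puts it at 4.5 + 2.18 = 6.68 m from the right end.

x ≈ 6.68 m from the right end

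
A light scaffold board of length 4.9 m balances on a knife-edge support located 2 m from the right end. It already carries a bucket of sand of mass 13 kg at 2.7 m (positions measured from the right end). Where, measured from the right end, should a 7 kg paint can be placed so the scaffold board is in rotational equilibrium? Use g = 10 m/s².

Choose the knife-edge support (at 2 m from the right end) as the axis so the support reaction has zero arm there.
Bucket of sand: 13 × 10 = 130 N down at 2.7 m → arm 0.7 m, τ = 130 × 0.7 = 91 N·m counterclockwise.
Net moment of existing loads = 91 N·m counterclockwise.
The paint can weighs 7 × 10 = 70 N and must supply an equal clockwise moment, so its lever arm about the knife-edge support is 91 / 70 = 1.3 m.
That puts it at 2 − 1.3 = 0.7 m from the right end.

x ≈ 0.7 m from the right end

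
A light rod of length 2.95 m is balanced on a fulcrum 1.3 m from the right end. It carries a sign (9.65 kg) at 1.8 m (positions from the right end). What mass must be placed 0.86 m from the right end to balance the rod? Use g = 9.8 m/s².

m ≈ 11 kg

About the fulcrum (at 1.3 m from the right end):
Sign: 9.65 × 9.8 = 94.57 N down at 1.8 m → arm 0.5 m, τ = 94.57 × 0.5 = 47.28 N·m counterclockwise.
Net moment of known loads = 47.28 N·m counterclockwise.
An unknown mass m at 0.86 m has arm 0.44 m; its moment is m·g·0.44 clockwise.
Στ = 0 ⇒ m × 9.8 × 0.44 = 47.28 ⇒ m = 47.28 / (9.8 × 0.44) = 11 kg.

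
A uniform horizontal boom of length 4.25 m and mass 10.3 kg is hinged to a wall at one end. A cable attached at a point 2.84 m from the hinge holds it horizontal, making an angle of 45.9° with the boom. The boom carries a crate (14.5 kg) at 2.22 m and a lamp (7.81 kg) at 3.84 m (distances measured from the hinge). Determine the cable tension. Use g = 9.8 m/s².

T ≈ 404 N

Take moments about the hinge.
Beam weight: 10.3 × 9.8 = 100.9 N down at 2.125 m → arm 2.125 m, τ = 100.9 × 2.125 = 214.4 N·m clockwise.
Crate: 14.5 × 9.8 = 142.1 N down at 2.22 m → arm 2.22 m, τ = 142.1 × 2.22 = 315.5 N·m clockwise.
Lamp: 7.81 × 9.8 = 76.54 N down at 3.84 m → arm 3.84 m, τ = 76.54 × 3.84 = 293.9 N·m clockwise.
Total clockwise load moment = 823.8 N·m.
The cable tension T acts at 2.84 m; only its component perpendicular to the boom, T sinθ, produces torque. sin 45.9° = 0.7181.
For rotational equilibrium, T × 2.84 × 0.7181 = 823.8, so T = 823.8 / 2.039 = 404 N.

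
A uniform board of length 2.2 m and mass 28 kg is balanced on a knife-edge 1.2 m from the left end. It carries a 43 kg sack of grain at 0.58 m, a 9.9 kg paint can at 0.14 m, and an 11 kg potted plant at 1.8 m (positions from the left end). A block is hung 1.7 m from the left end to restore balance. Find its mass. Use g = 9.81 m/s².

Choose the knife-edge (at 1.2 m from the left end) as the axis so the support reaction has zero arm there.
Beam weight: 28 × 9.81 = 274.7 N down at 1.1 m → arm 0.1 m, τ = 274.7 × 0.1 = 27.47 N·m counterclockwise.
Sack of grain: 43 × 9.81 = 421.8 N down at 0.58 m → arm 0.62 m, τ = 421.8 × 0.62 = 261.5 N·m counterclockwise.
Paint can: 9.9 × 9.81 = 97.12 N down at 0.14 m → arm 1.06 m, τ = 97.12 × 1.06 = 102.9 N·m counterclockwise.
Potted plant: 11 × 9.81 = 107.9 N down at 1.8 m → arm 0.6 m, τ = 107.9 × 0.6 = 64.74 N·m clockwise.
Net moment of known loads = 327.1 N·m counterclockwise.
An unknown mass m at 1.7 m has arm 0.5 m; its moment is m·g·0.5 clockwise.
Setting net torque to zero: m × 9.81 × 0.5 = 327.1 → m = 327.1 / (9.81 × 0.5) = 66.7 kg.

m ≈ 66.7 kg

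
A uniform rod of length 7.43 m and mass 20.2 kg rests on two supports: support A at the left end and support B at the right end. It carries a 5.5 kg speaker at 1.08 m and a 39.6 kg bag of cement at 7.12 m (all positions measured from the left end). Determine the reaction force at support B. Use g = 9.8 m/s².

R_B ≈ 479 N

Taking torques about support A:
Beam weight: 20.2 × 9.8 = 198 N down at 3.715 m → arm 3.715 m, τ = 198 × 3.715 = 735.6 N·m clockwise.
Speaker: 5.5 × 9.8 = 53.9 N down at 1.08 m → arm 1.08 m, τ = 53.9 × 1.08 = 58.21 N·m clockwise.
Bag of cement: 39.6 × 9.8 = 388.1 N down at 7.12 m → arm 7.12 m, τ = 388.1 × 7.12 = 2763 N·m clockwise.
Net load moment about support A = 3557 N·m clockwise.
Reaction R at support B is upward at 7.43 m, arm 7.43 m → moment R × 7.43 counterclockwise.
Setting net torque to zero: R × 7.43 = 3557 → R = 479 N.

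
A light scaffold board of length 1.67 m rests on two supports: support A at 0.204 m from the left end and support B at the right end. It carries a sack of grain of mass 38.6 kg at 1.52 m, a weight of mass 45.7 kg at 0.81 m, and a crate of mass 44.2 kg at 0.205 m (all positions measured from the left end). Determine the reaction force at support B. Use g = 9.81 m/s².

Taking torques about support A:
Sack of grain: 38.6 × 9.81 = 378.7 N down at 1.52 m → arm 1.316 m, τ = 378.7 × 1.316 = 498.4 N·m clockwise.
Weight: 45.7 × 9.81 = 448.3 N down at 0.81 m → arm 0.606 m, τ = 448.3 × 0.606 = 271.7 N·m clockwise.
Crate: 44.2 × 9.81 = 433.6 N down at 0.205 m → arm 0.001 m, τ = 433.6 × 0.001 = 0.4336 N·m clockwise.
Net load moment about support A = 770.5 N·m clockwise.
Reaction R at support B is upward at 1.67 m, arm 1.466 m → moment R × 1.466 counterclockwise.
For rotational equilibrium, R × 1.466 = 770.5, so R = 526 N.

R_B ≈ 526 N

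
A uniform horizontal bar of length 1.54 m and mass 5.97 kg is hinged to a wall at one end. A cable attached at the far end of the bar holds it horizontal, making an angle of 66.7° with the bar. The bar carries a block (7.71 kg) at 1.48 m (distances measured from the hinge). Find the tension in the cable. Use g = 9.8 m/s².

Choose the hinge as the axis so the unknown hinge reaction has zero arm there.
Beam weight: 5.97 × 9.8 = 58.51 N down at 0.77 m → arm 0.77 m, τ = 58.51 × 0.77 = 45.05 N·m clockwise.
Block: 7.71 × 9.8 = 75.56 N down at 1.48 m → arm 1.48 m, τ = 75.56 × 1.48 = 111.8 N·m clockwise.
Total clockwise load moment = 156.8 N·m.
The cable tension T acts at 1.54 m; only its component perpendicular to the bar, T sinθ, produces torque. sin 66.7° = 0.9184.
For rotational equilibrium, T × 1.54 × 0.9184 = 156.8, so T = 156.8 / 1.414 = 111 N.

T ≈ 111 N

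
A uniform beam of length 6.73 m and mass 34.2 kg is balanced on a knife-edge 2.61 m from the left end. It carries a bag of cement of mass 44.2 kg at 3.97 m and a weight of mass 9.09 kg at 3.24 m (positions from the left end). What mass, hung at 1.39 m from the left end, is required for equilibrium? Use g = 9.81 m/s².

Choose the knife-edge (at 2.61 m from the left end) as the axis so the support reaction has zero arm there.
Beam weight: 34.2 × 9.81 = 335.5 N down at 3.365 m → arm 0.755 m, τ = 335.5 × 0.755 = 253.3 N·m clockwise.
Bag of cement: 44.2 × 9.81 = 433.6 N down at 3.97 m → arm 1.36 m, τ = 433.6 × 1.36 = 589.7 N·m clockwise.
Weight: 9.09 × 9.81 = 89.17 N down at 3.24 m → arm 0.63 m, τ = 89.17 × 0.63 = 56.18 N·m clockwise.
Net moment of known loads = 899.2 N·m clockwise.
An unknown mass m at 1.39 m has arm 1.22 m; its moment is m·g·1.22 counterclockwise.
Setting net torque to zero: m × 9.81 × 1.22 = 899.2 → m = 899.2 / (9.81 × 1.22) = 75.1 kg.

m ≈ 75.1 kg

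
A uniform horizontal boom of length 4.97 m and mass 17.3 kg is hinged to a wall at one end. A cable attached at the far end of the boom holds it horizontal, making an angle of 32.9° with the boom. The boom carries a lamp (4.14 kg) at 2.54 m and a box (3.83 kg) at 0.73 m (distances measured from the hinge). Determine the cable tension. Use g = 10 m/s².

About the hinge:
Beam weight: 17.3 × 10 = 173 N down at 2.485 m → arm 2.485 m, τ = 173 × 2.485 = 429.9 N·m clockwise.
Lamp: 4.14 × 10 = 41.4 N down at 2.54 m → arm 2.54 m, τ = 41.4 × 2.54 = 105.2 N·m clockwise.
Box: 3.83 × 10 = 38.3 N down at 0.73 m → arm 0.73 m, τ = 38.3 × 0.73 = 27.96 N·m clockwise.
Total clockwise load moment = 563.1 N·m.
The cable tension T acts at 4.97 m; only its component perpendicular to the boom, T sinθ, produces torque. sin 32.9° = 0.5432.
Balancing moments: T × 4.97 × 0.5432 = 563.1, giving T = 563.1 / 2.7 = 209 N.

T ≈ 209 N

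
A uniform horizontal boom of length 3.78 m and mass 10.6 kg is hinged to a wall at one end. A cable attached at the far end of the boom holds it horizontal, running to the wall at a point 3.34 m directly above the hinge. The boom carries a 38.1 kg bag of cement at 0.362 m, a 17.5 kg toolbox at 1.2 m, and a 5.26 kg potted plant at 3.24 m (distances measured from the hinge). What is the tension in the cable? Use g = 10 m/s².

About the hinge:
Beam weight: 10.6 × 10 = 106 N down at 1.89 m → arm 1.89 m, τ = 106 × 1.89 = 200.3 N·m clockwise.
Bag of cement: 38.1 × 10 = 381 N down at 0.362 m → arm 0.362 m, τ = 381 × 0.362 = 137.9 N·m clockwise.
Toolbox: 17.5 × 10 = 175 N down at 1.2 m → arm 1.2 m, τ = 175 × 1.2 = 210 N·m clockwise.
Potted plant: 5.26 × 10 = 52.6 N down at 3.24 m → arm 3.24 m, τ = 52.6 × 3.24 = 170.4 N·m clockwise.
Total clockwise load moment = 718.6 N·m.
The cable tension T acts at 3.78 m; only its component perpendicular to the boom, T sinθ, produces torque. sinθ = h/√(h²+d²) = 3.34/√(3.34²+3.78²) = 0.6621.
Στ = 0 ⇒ T × 3.78 × 0.6621 = 718.6 ⇒ T = 718.6 / 2.503 = 287 N.

T ≈ 287 N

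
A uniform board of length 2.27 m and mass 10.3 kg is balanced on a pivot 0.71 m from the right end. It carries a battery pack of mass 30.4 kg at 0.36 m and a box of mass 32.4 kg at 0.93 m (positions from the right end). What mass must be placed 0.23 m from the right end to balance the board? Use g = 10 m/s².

m ≈ 1.8 kg

About the pivot (at 0.71 m from the right end):
Beam weight: 10.3 × 10 = 103 N down at 1.135 m → arm 0.425 m, τ = 103 × 0.425 = 43.77 N·m counterclockwise.
Battery pack: 30.4 × 10 = 304 N down at 0.36 m → arm 0.35 m, τ = 304 × 0.35 = 106.4 N·m clockwise.
Box: 32.4 × 10 = 324 N down at 0.93 m → arm 0.22 m, τ = 324 × 0.22 = 71.28 N·m counterclockwise.
Net moment of known loads = 8.65 N·m counterclockwise.
An unknown mass m at 0.23 m has arm 0.48 m; its moment is m·g·0.48 clockwise.
Στ = 0 ⇒ m × 10 × 0.48 = 8.65 ⇒ m = 8.65 / (10 × 0.48) = 1.8 kg.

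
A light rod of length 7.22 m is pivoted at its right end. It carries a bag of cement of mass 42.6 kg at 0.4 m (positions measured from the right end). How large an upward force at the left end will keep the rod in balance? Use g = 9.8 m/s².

F ≈ 23.1 N

Sum moments about the right end (the unknown pivot reaction has zero arm there).
Bag of cement: 42.6 × 9.8 = 417.5 N down at 0.4 m → arm 0.4 m, τ = 417.5 × 0.4 = 167 N·m counterclockwise.
Net moment of the loads = 167 N·m counterclockwise.
The upward force F acts at the left end, arm 7.22 m, giving F × 7.22 clockwise.
Balancing moments: F × 7.22 = 167, giving F = 167 / 7.22 = 23.1 N.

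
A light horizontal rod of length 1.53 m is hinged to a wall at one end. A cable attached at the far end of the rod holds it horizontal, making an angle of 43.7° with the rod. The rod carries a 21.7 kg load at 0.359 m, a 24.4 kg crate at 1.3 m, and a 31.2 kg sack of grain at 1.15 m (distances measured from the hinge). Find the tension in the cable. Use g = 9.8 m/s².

T ≈ 699 N

Sum moments about the hinge (the unknown hinge reaction has zero arm there).
Load: 21.7 × 9.8 = 212.7 N down at 0.359 m → arm 0.359 m, τ = 212.7 × 0.359 = 76.36 N·m clockwise.
Crate: 24.4 × 9.8 = 239.1 N down at 1.3 m → arm 1.3 m, τ = 239.1 × 1.3 = 310.8 N·m clockwise.
Sack of grain: 31.2 × 9.8 = 305.8 N down at 1.15 m → arm 1.15 m, τ = 305.8 × 1.15 = 351.7 N·m clockwise.
Total clockwise load moment = 738.9 N·m.
The cable tension T acts at 1.53 m; only its component perpendicular to the rod, T sinθ, produces torque. sin 43.7° = 0.6909.
Setting net torque to zero: T × 1.53 × 0.6909 = 738.9 → T = 738.9 / 1.057 = 699 N.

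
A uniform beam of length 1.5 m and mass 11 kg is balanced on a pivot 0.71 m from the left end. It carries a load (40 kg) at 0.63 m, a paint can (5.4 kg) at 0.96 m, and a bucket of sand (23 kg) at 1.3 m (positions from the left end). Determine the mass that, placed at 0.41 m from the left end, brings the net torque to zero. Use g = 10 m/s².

Choose the pivot (at 0.71 m from the left end) as the axis so the support reaction has zero arm there.
Beam weight: 11 × 10 = 110 N down at 0.75 m → arm 0.04 m, τ = 110 × 0.04 = 4.4 N·m clockwise.
Load: 40 × 10 = 400 N down at 0.63 m → arm 0.08 m, τ = 400 × 0.08 = 32 N·m counterclockwise.
Paint can: 5.4 × 10 = 54 N down at 0.96 m → arm 0.25 m, τ = 54 × 0.25 = 13.5 N·m clockwise.
Bucket of sand: 23 × 10 = 230 N down at 1.3 m → arm 0.59 m, τ = 230 × 0.59 = 135.7 N·m clockwise.
Net moment of known loads = 121.6 N·m clockwise.
An unknown mass m at 0.41 m has arm 0.3 m; its moment is m·g·0.3 counterclockwise.
Balancing moments: m × 10 × 0.3 = 121.6, giving m = 121.6 / (10 × 0.3) = 40.5 kg.

m ≈ 40.5 kg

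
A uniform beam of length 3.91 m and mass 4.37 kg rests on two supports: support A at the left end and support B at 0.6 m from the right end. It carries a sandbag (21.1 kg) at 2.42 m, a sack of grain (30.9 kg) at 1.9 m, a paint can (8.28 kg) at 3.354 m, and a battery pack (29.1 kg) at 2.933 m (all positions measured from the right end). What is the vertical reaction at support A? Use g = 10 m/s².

R_A ≈ 529 N

Sum moments about support B (its reaction then has zero moment arm).
Beam weight: 4.37 × 10 = 43.7 N down at 1.955 m → arm 1.355 m, τ = 43.7 × 1.355 = 59.21 N·m counterclockwise.
Sandbag: 21.1 × 10 = 211 N down at 2.42 m → arm 1.82 m, τ = 211 × 1.82 = 384 N·m counterclockwise.
Sack of grain: 30.9 × 10 = 309 N down at 1.9 m → arm 1.3 m, τ = 309 × 1.3 = 401.7 N·m counterclockwise.
Paint can: 8.28 × 10 = 82.8 N down at 3.354 m → arm 2.754 m, τ = 82.8 × 2.754 = 228 N·m counterclockwise.
Battery pack: 29.1 × 10 = 291 N down at 2.933 m → arm 2.333 m, τ = 291 × 2.333 = 678.9 N·m counterclockwise.
Net load moment about support B = 1752 N·m counterclockwise.
Reaction R at support A is upward at 3.91 m, arm 3.31 m → moment R × 3.31 clockwise.
Balancing moments: R × 3.31 = 1752, giving R = 529 N.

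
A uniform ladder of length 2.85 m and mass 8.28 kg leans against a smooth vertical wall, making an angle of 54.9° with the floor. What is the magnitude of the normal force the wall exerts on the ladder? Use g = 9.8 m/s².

N_wall ≈ 28.5 N

Taking torques about the foot of the ladder:
Ladder weight 8.28×9.8 = 81.14 N acts at 1.425 m along the ladder; its horizontal arm is 1.425·cos54.9° = 0.8194 m → τ = 66.49 N·m clockwise.
Wall normal N acts horizontally at the top; its moment arm is the height L sinθ = 2.85·sin54.9° = 2.332 m, counterclockwise.
Στ = 0 ⇒ N × 2.332 = 66.49 ⇒ N = 28.5 N.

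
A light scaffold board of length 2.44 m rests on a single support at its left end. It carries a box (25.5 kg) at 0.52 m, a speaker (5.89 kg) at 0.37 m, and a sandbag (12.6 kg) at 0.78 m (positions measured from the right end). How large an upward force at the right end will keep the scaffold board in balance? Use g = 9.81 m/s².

Choose the left end as the axis so the unknown pivot reaction has zero arm there.
Box: 25.5 × 9.81 = 250.2 N down at 0.52 m → arm 1.92 m, τ = 250.2 × 1.92 = 480.4 N·m clockwise.
Speaker: 5.89 × 9.81 = 57.78 N down at 0.37 m → arm 2.07 m, τ = 57.78 × 2.07 = 119.6 N·m clockwise.
Sandbag: 12.6 × 9.81 = 123.6 N down at 0.78 m → arm 1.66 m, τ = 123.6 × 1.66 = 205.2 N·m clockwise.
Net moment of the loads = 805.2 N·m clockwise.
The upward force F acts at the right end, arm 2.44 m, giving F × 2.44 counterclockwise.
Setting net torque to zero: F × 2.44 = 805.2 → F = 805.2 / 2.44 = 330 N.

F ≈ 330 N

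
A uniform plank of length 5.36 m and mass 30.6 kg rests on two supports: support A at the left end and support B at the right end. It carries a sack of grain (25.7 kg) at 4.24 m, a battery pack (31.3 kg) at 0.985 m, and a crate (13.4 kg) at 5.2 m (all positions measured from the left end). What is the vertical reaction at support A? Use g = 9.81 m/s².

R_A ≈ 457 N

Choose support B as the axis so its reaction then has zero moment arm.
Beam weight: 30.6 × 9.81 = 300.2 N down at 2.68 m → arm 2.68 m, τ = 300.2 × 2.68 = 804.5 N·m counterclockwise.
Sack of grain: 25.7 × 9.81 = 252.1 N down at 4.24 m → arm 1.12 m, τ = 252.1 × 1.12 = 282.4 N·m counterclockwise.
Battery pack: 31.3 × 9.81 = 307.1 N down at 0.985 m → arm 4.375 m, τ = 307.1 × 4.375 = 1344 N·m counterclockwise.
Crate: 13.4 × 9.81 = 131.5 N down at 5.2 m → arm 0.16 m, τ = 131.5 × 0.16 = 21.04 N·m counterclockwise.
Net load moment about support B = 2452 N·m counterclockwise.
Reaction R at support A is upward at 0 m, arm 5.36 m → moment R × 5.36 clockwise.
Στ = 0 ⇒ R × 5.36 = 2452 ⇒ R = 457 N.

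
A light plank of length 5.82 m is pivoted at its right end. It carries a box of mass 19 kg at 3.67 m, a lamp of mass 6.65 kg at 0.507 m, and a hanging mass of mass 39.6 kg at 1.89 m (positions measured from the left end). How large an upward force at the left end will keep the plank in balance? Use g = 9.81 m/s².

F ≈ 391 N

Sum moments about the right end (the unknown pivot reaction has zero arm there).
Box: 19 × 9.81 = 186.4 N down at 3.67 m → arm 2.15 m, τ = 186.4 × 2.15 = 400.8 N·m counterclockwise.
Lamp: 6.65 × 9.81 = 65.24 N down at 0.507 m → arm 5.313 m, τ = 65.24 × 5.313 = 346.6 N·m counterclockwise.
Hanging mass: 39.6 × 9.81 = 388.5 N down at 1.89 m → arm 3.93 m, τ = 388.5 × 3.93 = 1527 N·m counterclockwise.
Net moment of the loads = 2274 N·m counterclockwise.
The upward force F acts at the left end, arm 5.82 m, giving F × 5.82 clockwise.
For rotational equilibrium, F × 5.82 = 2274, so F = 2274 / 5.82 = 391 N.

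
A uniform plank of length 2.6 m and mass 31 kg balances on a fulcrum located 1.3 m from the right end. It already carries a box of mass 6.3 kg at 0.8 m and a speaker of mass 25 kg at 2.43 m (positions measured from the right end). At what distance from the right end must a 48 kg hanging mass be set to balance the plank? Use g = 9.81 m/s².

x ≈ 0.777 m from the right end

Choose the fulcrum (at 1.3 m from the right end) as the axis so the support reaction has zero arm there.
Beam weight: acts at the fulcrum, moment arm 0 → no torque.
Box: 6.3 × 9.81 = 61.8 N down at 0.8 m → arm 0.5 m, τ = 61.8 × 0.5 = 30.9 N·m clockwise.
Speaker: 25 × 9.81 = 245.2 N down at 2.43 m → arm 1.13 m, τ = 245.2 × 1.13 = 277.1 N·m counterclockwise.
Net moment of existing loads = 246.2 N·m counterclockwise.
The hanging mass weighs 48 × 9.81 = 470.9 N and must supply an equal clockwise moment, so its lever arm about the fulcrum is 246.2 / 470.9 = 0.523 m.
That puts it at 1.3 − 0.523 = 0.777 m from the right end.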